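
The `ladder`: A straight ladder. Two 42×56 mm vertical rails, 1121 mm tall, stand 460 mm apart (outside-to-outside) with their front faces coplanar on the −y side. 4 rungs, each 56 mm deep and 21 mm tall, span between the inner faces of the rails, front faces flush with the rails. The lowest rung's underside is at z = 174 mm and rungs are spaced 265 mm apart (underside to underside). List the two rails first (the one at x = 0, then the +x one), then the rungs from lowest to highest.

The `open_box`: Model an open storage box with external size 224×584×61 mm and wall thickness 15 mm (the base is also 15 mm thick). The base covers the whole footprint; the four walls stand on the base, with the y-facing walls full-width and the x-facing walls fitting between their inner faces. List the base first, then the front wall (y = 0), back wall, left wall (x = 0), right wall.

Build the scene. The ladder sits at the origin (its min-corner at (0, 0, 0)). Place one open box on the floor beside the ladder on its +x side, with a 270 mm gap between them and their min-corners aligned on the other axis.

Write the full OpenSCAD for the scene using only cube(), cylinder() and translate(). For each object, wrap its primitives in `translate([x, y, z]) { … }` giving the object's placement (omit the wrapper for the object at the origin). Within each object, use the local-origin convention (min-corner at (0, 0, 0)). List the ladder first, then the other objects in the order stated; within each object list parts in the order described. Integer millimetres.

cube([42, 56, 1121]);
translate([418, 0, 0]) cube([42, 56, 1121]);
translate([42, 0, 174]) cube([376, 56, 21]);
translate([42, 0, 439]) cube([376, 56, 21]);
translate([42, 0, 704]) cube([376, 56, 21]);
translate([42, 0, 969]) cube([376, 56, 21]);
translate([730, 0, 0]) {
  cube([224, 584, 15]);
  translate([0, 0, 15]) cube([224, 15, 46]);
  translate([0, 569, 15]) cube([224, 15, 46]);
  translate([0, 15, 15]) cube([15, 554, 46]);
  translate([209, 15, 15]) cube([15, 554, 46]);
}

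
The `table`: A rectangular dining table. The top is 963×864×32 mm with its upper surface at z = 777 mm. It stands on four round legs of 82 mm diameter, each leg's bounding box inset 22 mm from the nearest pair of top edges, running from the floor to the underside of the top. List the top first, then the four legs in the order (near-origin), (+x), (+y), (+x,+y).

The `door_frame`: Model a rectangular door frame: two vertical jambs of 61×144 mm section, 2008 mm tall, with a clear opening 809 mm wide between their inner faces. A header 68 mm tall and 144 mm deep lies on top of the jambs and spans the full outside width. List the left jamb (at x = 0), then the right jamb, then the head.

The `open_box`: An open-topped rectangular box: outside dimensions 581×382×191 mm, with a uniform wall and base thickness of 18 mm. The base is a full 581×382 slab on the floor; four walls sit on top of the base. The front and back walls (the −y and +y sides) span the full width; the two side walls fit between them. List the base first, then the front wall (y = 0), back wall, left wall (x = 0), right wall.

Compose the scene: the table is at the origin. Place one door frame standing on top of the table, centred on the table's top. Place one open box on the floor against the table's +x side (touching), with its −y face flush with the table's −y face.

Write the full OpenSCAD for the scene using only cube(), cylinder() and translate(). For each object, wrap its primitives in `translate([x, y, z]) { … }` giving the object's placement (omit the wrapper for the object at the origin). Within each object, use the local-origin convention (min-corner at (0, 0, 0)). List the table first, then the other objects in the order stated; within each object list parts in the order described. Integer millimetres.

translate([0, 0, 745]) cube([963, 864, 32]);
translate([63, 63, 0]) cylinder(h = 745, r = 41);
translate([900, 63, 0]) cylinder(h = 745, r = 41);
translate([63, 801, 0]) cylinder(h = 745, r = 41);
translate([900, 801, 0]) cylinder(h = 745, r = 41);
translate([16, 360, 777]) {
  cube([61, 144, 2008]);
  translate([870, 0, 0]) cube([61, 144, 2008]);
  translate([0, 0, 2008]) cube([931, 144, 68]);
}
translate([963, 0, 0]) {
  cube([581, 382, 18]);
  translate([0, 0, 18]) cube([581, 18, 173]);
  translate([0, 364, 18]) cube([581, 18, 173]);
  translate([0, 18, 18]) cube([18, 346, 173]);
  translate([563, 18, 18]) cube([18, 346, 173]);
}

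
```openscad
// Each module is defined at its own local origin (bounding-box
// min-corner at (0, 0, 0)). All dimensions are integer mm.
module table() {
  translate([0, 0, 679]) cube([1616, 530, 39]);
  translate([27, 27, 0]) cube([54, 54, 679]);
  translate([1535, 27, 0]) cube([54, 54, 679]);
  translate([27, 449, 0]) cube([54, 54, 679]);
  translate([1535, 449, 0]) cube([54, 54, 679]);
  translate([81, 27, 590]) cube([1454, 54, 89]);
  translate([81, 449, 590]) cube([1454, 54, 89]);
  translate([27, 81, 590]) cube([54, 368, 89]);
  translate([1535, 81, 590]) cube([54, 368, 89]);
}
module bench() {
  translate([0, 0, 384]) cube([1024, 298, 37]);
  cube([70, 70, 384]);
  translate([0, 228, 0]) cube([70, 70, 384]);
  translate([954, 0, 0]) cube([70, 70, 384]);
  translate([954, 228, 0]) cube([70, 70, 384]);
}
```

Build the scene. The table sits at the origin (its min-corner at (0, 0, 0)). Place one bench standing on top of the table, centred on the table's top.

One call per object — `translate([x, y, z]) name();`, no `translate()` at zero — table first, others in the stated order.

table();
translate([296, 116, 718]) bench();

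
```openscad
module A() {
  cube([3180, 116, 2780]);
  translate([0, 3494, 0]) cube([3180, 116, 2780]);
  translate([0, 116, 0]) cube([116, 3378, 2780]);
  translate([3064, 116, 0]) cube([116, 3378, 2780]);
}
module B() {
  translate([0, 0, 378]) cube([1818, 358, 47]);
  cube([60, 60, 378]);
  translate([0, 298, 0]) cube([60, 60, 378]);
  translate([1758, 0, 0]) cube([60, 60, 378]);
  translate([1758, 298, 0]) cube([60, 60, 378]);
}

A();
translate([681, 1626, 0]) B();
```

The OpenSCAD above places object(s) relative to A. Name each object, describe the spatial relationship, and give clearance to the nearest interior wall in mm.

Clearances: x = 565, y = 1510; minimum 565 mm.

A is a house frame. B is a bench. The bench sits inside the house frame, centred. The clearance to the nearest interior wall is 565 mm.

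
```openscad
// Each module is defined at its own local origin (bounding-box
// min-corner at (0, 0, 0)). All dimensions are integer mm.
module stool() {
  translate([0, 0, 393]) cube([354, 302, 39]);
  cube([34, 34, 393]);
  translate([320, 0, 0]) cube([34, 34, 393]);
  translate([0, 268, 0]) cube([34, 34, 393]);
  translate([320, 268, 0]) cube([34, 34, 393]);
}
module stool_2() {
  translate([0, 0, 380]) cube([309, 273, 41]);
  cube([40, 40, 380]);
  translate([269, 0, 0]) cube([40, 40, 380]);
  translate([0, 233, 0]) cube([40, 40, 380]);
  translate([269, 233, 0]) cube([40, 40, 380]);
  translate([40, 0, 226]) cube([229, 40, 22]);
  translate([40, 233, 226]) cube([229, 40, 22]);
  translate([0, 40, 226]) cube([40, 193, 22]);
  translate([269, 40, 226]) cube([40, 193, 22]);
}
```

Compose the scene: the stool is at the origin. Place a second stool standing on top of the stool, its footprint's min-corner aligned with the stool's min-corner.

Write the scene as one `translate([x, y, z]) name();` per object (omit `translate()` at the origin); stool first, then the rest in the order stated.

stool();
translate([0, 0, 432]) stool_2();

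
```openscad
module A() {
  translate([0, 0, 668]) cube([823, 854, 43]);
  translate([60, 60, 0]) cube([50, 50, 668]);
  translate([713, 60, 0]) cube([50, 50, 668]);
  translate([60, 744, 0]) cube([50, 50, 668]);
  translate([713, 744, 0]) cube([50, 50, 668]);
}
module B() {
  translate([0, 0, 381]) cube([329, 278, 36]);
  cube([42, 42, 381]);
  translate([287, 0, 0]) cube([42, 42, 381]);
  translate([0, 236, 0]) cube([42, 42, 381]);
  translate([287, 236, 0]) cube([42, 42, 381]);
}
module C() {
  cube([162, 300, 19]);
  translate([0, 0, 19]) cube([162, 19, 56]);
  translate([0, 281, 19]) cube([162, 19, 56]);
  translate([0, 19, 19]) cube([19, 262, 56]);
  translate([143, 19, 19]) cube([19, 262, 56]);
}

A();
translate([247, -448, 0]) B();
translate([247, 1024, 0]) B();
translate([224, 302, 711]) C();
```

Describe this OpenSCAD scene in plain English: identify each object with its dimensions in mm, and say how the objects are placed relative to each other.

A is a table: top 823 mm (x) × 854 mm (y), 43 mm thick, upper face at z = 711 mm, on four 50×50 mm square legs, each inset 60 mm from the nearest pair of top edges, running from z = 0 to the bottom of the top.

B is a simple wooden stool: a rectangular seat 329 mm (x) by 278 mm (y), 36 mm thick, top face at z = 417 mm, on four square legs, each 42×42 mm in cross-section. The legs rest on z = 0, each flush with a corner of the seat.

C is an open-topped rectangular box: outside dimensions 162×300×75 mm, with a uniform wall and base thickness of 19 mm. The base is a full 162×300 slab on the floor; four walls sit on top of the base. The front and back walls (the −y and +y sides) span the full width; the two side walls fit between them.

Two stools sit around the table at the −y, +y sides. The open box is on top of the table.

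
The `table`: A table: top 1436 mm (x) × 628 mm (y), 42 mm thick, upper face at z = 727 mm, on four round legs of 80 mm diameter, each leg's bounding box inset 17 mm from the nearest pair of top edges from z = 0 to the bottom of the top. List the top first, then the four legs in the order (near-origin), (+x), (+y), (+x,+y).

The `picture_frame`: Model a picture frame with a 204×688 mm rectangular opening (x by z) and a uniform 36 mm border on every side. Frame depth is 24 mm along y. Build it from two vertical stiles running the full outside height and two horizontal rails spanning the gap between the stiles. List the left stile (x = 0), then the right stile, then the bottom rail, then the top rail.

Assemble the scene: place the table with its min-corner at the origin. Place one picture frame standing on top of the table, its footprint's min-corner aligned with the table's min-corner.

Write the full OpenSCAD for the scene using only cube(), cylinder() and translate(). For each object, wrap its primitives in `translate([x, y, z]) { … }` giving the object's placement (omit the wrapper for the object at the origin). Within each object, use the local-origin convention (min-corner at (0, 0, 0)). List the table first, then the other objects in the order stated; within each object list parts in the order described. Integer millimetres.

translate([0, 0, 685]) cube([1436, 628, 42]);
translate([57, 57, 0]) cylinder(h = 685, r = 40);
translate([1379, 57, 0]) cylinder(h = 685, r = 40);
translate([57, 571, 0]) cylinder(h = 685, r = 40);
translate([1379, 571, 0]) cylinder(h = 685, r = 40);
translate([0, 0, 727]) {
  cube([36, 24, 760]);
  translate([240, 0, 0]) cube([36, 24, 760]);
  translate([36, 0, 0]) cube([204, 24, 36]);
  translate([36, 0, 724]) cube([204, 24, 36]);
}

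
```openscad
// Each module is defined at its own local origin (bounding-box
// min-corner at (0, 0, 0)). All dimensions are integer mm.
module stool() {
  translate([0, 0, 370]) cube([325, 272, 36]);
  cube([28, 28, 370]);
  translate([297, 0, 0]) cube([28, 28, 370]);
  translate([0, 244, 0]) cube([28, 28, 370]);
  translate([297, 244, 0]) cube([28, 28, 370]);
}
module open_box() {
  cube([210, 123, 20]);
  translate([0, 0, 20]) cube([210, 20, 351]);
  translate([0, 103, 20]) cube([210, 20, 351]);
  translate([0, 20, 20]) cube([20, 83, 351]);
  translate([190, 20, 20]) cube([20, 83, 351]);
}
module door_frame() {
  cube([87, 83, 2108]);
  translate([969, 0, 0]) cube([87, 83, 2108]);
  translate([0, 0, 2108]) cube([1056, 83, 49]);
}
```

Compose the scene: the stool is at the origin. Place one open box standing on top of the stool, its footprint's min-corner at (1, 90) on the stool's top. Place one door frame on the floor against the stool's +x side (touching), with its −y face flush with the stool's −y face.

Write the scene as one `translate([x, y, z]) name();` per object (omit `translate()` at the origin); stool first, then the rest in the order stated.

stool();
translate([1, 90, 406]) open_box();
translate([325, 0, 0]) door_frame();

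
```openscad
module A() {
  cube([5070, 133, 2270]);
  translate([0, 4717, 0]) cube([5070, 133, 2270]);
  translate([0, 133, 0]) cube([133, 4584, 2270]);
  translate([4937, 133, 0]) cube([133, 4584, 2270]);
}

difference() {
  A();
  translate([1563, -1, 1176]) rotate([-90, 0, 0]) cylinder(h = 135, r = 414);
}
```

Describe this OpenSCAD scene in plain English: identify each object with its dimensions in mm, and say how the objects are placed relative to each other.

A is the wall frame of a small rectangular building: four walls, each 2270 mm tall and 133 mm thick, enclosing a footprint 5070 mm (x) by 4850 mm (y) outside-to-outside, with no floor or roof. The front and back walls (the −y and +y sides) span the full width; the two side walls fit between them.

The house frame has a circular hole of radius 414 mm through its front wall, centred at (x = 1563, z = 1176).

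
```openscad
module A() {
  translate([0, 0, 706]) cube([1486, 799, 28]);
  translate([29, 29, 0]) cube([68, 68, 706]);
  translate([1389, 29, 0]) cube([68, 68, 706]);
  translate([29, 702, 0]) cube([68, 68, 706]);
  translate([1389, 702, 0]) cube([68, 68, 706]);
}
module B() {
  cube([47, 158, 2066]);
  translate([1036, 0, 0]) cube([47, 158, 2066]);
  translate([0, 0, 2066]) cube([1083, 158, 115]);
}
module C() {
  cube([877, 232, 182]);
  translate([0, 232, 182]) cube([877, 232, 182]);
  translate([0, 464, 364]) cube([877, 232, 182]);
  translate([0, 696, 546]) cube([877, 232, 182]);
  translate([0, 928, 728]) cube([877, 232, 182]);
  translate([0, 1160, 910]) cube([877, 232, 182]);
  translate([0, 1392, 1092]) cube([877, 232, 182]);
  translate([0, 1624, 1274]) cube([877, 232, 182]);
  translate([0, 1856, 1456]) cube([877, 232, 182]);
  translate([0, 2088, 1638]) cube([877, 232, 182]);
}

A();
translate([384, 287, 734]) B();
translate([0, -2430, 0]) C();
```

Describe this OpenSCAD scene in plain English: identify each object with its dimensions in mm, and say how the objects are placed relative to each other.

A is a table: top 1486 mm (x) × 799 mm (y), 28 mm thick, upper face at z = 734 mm, on four 68×68 mm square legs, each inset 29 mm from the nearest pair of top edges, running from z = 0 to the bottom of the top.

B is a rectangular door frame: two vertical jambs of 47×158 mm section, 2066 mm tall, with a clear opening 989 mm wide between their inner faces. A header 115 mm tall and 158 mm deep lies on top of the jambs and spans the full outside width.

C is a run of 10 identical solid stair steps. Each tread is 877×232 mm and each step block is 182 mm high. Step 1 rests on the floor; step k is offset from step 1 by (k−1)×232 mm in y and (k−1)×182 mm in z.

The door frame is on top of the table. The staircase is on the floor beside the table on its −y side.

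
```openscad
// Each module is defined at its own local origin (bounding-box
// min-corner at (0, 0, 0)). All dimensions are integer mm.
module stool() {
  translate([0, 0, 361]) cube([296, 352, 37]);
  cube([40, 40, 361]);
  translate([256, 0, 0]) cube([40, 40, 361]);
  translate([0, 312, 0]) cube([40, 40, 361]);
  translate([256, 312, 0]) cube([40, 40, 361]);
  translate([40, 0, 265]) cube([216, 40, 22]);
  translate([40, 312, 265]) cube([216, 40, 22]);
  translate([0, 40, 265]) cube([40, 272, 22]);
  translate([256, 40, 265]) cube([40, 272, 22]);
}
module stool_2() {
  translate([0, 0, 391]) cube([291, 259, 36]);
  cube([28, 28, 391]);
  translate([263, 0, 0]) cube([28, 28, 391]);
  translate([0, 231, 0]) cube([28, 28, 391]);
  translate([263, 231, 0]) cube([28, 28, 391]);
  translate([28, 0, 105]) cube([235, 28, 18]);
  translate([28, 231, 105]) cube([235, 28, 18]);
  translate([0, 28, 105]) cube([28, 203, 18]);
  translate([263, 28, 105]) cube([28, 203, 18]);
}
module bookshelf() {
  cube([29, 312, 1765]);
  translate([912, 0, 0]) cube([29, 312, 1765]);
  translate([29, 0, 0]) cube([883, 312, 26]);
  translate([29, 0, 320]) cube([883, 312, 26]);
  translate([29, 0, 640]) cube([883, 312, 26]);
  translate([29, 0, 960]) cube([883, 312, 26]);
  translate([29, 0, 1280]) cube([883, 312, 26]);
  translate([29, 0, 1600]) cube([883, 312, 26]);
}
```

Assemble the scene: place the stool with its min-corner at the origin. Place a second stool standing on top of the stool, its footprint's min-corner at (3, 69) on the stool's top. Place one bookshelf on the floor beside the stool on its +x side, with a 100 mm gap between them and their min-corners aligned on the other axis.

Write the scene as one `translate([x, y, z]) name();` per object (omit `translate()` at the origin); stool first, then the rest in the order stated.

stool();
translate([3, 69, 398]) stool_2();
translate([396, 0, 0]) bookshelf();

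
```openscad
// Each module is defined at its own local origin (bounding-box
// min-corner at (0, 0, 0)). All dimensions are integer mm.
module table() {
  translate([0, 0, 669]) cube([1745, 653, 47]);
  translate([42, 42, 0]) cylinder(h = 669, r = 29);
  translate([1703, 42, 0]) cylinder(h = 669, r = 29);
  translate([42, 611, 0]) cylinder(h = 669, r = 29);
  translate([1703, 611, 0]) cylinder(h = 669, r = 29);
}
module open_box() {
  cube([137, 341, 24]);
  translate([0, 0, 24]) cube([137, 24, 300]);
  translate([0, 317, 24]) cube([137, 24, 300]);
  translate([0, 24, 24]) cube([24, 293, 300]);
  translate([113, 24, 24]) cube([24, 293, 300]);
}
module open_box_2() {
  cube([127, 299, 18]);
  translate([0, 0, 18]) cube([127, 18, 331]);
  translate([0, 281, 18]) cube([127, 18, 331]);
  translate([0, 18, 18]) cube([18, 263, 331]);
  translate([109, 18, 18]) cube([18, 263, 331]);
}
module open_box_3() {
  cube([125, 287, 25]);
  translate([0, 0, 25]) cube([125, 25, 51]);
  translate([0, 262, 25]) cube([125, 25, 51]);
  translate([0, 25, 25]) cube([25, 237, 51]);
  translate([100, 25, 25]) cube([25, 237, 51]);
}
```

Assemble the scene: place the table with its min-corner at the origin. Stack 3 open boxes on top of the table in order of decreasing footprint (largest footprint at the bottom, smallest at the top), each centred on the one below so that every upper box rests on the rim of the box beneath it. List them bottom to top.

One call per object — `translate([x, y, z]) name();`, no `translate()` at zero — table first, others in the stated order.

table();
translate([804, 156, 716]) open_box();
translate([809, 177, 1040]) open_box_2();
translate([810, 183, 1389]) open_box_3();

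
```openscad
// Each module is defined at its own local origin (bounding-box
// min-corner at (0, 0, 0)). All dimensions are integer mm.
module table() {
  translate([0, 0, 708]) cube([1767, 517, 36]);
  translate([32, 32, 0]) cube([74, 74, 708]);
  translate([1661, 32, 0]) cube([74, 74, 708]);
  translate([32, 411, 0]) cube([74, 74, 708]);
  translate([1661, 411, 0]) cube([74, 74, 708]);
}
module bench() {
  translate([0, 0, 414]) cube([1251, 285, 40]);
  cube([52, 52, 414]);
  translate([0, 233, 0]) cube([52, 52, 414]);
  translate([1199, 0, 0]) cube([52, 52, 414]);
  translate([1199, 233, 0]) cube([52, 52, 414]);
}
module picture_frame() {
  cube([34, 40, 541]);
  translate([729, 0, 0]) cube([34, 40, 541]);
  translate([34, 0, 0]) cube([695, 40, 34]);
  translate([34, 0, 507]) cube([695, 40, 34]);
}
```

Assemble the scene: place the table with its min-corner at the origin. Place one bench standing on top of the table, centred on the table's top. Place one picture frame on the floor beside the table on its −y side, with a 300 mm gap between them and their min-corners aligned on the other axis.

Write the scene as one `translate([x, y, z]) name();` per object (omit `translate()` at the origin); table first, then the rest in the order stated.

table();
translate([258, 116, 744]) bench();
translate([0, -340, 0]) picture_frame();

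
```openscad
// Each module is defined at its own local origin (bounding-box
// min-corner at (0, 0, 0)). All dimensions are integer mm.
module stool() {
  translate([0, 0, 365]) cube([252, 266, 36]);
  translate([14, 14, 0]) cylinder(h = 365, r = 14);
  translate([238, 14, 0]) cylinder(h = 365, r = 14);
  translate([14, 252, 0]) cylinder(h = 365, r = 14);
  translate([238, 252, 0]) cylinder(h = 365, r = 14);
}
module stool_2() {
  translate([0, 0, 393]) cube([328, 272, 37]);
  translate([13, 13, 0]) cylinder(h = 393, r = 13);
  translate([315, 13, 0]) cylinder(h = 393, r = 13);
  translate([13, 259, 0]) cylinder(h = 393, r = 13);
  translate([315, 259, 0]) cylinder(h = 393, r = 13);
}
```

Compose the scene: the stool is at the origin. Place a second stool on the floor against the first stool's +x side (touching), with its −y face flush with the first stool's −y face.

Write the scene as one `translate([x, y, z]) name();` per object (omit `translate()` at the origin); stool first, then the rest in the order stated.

stool();
translate([252, 0, 0]) stool_2();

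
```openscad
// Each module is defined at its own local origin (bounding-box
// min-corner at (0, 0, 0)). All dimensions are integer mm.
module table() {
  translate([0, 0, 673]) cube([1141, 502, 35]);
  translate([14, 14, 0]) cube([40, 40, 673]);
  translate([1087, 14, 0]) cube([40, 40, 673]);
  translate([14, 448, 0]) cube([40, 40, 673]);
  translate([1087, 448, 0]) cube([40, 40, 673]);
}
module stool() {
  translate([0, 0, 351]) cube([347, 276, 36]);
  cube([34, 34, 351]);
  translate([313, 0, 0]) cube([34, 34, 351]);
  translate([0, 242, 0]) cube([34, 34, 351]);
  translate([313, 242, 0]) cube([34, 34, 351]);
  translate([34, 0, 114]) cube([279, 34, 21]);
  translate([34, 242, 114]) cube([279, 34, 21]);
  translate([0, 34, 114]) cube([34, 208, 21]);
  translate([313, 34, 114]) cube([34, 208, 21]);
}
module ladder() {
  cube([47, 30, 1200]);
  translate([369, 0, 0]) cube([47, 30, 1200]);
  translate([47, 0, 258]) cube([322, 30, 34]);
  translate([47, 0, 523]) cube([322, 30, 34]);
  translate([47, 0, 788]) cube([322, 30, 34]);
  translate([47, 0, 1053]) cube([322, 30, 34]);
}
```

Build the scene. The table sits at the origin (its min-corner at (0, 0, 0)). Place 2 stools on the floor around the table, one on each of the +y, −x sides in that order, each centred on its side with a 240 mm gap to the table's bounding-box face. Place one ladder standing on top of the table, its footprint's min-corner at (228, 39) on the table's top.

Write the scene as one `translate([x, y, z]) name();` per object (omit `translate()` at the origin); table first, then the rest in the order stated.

table();
translate([397, 742, 0]) stool();
translate([-587, 113, 0]) stool();
translate([228, 39, 708]) ladder();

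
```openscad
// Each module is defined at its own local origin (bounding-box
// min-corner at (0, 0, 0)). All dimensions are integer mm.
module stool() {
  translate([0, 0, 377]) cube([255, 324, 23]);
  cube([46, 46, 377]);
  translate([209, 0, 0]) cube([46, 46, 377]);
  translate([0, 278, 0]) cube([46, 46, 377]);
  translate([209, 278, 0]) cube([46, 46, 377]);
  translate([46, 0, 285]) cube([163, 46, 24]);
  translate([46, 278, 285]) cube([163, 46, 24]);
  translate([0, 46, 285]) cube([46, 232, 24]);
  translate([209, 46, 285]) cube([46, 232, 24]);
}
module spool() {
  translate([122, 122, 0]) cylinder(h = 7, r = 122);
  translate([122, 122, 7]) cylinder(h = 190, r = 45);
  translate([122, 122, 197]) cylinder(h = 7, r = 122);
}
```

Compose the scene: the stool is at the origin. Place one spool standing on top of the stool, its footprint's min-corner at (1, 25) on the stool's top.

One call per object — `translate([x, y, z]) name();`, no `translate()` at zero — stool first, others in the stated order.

stool();
translate([1, 25, 400]) spool();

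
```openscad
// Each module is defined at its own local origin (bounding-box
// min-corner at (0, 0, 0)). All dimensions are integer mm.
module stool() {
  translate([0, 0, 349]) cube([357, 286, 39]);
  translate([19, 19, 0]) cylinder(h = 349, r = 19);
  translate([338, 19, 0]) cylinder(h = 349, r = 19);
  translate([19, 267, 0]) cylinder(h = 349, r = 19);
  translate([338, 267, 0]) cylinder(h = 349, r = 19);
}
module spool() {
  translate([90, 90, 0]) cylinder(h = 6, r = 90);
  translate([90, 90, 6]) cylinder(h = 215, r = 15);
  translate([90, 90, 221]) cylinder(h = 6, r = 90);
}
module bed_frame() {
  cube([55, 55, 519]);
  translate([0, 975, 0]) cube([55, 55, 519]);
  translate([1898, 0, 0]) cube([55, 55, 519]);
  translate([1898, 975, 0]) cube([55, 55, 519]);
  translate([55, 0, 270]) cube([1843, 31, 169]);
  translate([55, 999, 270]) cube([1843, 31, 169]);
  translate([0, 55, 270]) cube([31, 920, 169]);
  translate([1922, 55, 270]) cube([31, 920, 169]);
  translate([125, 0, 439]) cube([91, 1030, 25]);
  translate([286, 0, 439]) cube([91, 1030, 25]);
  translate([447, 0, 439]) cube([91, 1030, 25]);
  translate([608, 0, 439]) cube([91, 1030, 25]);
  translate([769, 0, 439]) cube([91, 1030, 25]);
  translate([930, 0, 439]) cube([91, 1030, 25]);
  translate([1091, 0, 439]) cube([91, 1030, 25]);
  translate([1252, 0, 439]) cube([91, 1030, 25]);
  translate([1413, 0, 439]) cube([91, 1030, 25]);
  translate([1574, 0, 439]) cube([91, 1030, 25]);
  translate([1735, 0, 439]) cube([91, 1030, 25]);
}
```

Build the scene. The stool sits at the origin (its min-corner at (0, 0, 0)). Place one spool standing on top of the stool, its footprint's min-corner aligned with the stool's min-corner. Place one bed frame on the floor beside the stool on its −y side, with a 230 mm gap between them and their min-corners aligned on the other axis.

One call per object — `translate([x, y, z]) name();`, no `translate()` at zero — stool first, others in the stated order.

stool();
translate([0, 0, 388]) spool();
translate([0, -1260, 0]) bed_frame();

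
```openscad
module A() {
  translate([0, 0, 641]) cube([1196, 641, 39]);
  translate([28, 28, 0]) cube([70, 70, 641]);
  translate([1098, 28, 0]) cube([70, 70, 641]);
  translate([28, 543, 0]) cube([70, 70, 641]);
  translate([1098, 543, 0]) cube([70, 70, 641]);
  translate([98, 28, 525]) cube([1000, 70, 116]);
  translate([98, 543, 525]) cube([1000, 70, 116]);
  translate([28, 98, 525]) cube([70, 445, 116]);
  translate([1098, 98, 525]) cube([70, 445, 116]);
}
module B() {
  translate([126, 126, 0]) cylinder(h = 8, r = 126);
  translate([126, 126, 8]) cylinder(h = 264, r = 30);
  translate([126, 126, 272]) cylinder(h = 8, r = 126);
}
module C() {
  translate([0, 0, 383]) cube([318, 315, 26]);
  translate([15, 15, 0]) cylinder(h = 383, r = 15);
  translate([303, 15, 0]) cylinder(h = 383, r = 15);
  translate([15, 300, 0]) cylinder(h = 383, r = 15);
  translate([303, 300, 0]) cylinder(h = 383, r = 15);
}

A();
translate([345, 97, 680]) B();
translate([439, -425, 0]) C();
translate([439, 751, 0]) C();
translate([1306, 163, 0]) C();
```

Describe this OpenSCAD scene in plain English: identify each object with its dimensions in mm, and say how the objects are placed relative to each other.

A is a table: top 1196 mm (x) × 641 mm (y), 39 mm thick, upper face at z = 680 mm, on four 70×70 mm square legs, each inset 28 mm from the nearest pair of top edges, running from z = 0 to the bottom of the top. Four apron rails, 70 mm thick and 116 mm tall, run between adjacent legs with their top edges flush with the underside of the top and their outer faces flush with the legs' outer faces.

B is a spool: two coaxial disc flanges of radius 126 mm and thickness 8 mm, joined by a core cylinder of radius 30 mm and height 264 mm. The lower flange rests on z = 0 and the three cylinders share a vertical axis.

C is a four-legged stool. The seat is 318×315 mm, 26 mm thick, top at z = 409 mm. It stands on four round legs, each 30 mm in diameter, from z = 0 to the seat underside, each leg's axis is inset half a diameter from the nearest pair of seat edges (so the leg's bounding box is flush with the corner).

The spool is on top of the table. Three stools sit around the table at the −y, +y, +x sides.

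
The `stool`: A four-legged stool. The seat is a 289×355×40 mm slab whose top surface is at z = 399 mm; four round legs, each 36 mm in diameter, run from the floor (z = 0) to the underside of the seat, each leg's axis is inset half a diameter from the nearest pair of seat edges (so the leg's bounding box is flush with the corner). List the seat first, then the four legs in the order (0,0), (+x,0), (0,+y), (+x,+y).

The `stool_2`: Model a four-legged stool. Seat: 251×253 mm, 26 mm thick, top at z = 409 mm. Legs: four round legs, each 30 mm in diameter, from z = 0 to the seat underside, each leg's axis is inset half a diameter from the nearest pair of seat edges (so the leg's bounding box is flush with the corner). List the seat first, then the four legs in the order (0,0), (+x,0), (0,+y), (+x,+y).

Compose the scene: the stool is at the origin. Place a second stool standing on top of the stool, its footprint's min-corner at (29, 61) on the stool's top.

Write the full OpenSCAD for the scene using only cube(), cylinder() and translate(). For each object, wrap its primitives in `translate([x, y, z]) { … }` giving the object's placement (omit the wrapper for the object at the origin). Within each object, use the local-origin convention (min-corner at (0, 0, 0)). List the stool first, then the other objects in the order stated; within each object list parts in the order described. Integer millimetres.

translate([0, 0, 359]) cube([289, 355, 40]);
translate([18, 18, 0]) cylinder(h = 359, r = 18);
translate([271, 18, 0]) cylinder(h = 359, r = 18);
translate([18, 337, 0]) cylinder(h = 359, r = 18);
translate([271, 337, 0]) cylinder(h = 359, r = 18);
translate([29, 61, 399]) {
  translate([0, 0, 383]) cube([251, 253, 26]);
  translate([15, 15, 0]) cylinder(h = 383, r = 15);
  translate([236, 15, 0]) cylinder(h = 383, r = 15);
  translate([15, 238, 0]) cylinder(h = 383, r = 15);
  translate([236, 238, 0]) cylinder(h = 383, r = 15);
}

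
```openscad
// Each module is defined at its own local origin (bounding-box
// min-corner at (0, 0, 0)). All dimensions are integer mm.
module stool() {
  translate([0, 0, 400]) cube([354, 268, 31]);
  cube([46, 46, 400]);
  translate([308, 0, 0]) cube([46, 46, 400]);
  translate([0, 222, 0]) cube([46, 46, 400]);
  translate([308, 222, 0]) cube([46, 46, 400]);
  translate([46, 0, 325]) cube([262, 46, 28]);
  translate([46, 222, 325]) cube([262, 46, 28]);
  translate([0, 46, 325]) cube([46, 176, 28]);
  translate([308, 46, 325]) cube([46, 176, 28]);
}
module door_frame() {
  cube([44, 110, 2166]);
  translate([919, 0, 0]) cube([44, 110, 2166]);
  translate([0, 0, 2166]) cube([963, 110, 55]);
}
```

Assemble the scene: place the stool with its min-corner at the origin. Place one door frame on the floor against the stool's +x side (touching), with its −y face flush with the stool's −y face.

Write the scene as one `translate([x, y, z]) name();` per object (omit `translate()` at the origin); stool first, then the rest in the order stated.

stool();
translate([354, 0, 0]) door_frame();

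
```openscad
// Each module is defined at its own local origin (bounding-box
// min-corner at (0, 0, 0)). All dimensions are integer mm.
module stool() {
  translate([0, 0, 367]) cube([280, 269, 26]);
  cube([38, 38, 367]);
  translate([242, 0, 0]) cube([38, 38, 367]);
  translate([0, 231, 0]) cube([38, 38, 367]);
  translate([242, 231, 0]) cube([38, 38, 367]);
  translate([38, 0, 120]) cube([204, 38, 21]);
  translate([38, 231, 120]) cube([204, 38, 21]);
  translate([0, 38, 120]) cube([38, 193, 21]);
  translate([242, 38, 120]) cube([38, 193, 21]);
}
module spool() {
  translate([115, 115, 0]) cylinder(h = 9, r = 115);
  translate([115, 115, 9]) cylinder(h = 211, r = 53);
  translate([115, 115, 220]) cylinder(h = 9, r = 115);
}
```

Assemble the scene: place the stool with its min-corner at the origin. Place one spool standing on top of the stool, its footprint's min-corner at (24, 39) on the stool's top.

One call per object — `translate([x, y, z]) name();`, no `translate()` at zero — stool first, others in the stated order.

stool();
translate([24, 39, 393]) spool();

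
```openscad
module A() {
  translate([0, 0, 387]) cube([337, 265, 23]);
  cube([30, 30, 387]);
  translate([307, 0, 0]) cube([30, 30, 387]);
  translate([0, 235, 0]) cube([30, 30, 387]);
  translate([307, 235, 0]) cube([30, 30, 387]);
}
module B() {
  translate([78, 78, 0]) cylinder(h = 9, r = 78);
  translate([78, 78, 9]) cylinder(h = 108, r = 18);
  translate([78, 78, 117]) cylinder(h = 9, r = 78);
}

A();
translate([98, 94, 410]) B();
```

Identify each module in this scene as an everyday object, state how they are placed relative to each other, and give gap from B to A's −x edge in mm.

A is a stool. B is a spool. The spool is on top of the stool. The gap from the spool to the stool's −x edge is 98 mm.

The spool's min-x is at 98; the stool's min-x is 0; gap = 98 mm.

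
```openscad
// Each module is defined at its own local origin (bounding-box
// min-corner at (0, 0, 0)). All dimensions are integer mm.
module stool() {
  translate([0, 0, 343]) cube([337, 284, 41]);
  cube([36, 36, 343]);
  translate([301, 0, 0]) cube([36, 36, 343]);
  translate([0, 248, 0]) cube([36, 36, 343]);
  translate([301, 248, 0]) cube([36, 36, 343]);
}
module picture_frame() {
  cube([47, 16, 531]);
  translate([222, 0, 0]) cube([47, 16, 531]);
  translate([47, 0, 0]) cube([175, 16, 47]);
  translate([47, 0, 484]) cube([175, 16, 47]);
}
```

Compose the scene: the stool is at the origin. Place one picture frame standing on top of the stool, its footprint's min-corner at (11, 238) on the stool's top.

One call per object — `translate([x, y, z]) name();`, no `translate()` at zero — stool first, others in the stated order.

stool();
translate([11, 238, 384]) picture_frame();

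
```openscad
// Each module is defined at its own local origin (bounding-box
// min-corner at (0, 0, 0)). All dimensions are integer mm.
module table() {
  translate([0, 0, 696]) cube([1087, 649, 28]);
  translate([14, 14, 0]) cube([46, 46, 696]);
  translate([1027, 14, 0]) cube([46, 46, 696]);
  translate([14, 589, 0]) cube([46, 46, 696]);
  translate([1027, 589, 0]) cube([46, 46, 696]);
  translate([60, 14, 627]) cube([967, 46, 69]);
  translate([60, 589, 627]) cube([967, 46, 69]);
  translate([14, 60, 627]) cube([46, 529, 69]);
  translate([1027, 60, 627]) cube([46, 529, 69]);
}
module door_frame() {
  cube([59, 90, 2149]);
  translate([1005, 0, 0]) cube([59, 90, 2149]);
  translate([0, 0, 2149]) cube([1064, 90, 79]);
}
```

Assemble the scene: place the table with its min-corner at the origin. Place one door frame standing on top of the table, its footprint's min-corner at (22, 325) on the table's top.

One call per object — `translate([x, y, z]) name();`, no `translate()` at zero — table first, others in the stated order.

table();
translate([22, 325, 724]) door_frame();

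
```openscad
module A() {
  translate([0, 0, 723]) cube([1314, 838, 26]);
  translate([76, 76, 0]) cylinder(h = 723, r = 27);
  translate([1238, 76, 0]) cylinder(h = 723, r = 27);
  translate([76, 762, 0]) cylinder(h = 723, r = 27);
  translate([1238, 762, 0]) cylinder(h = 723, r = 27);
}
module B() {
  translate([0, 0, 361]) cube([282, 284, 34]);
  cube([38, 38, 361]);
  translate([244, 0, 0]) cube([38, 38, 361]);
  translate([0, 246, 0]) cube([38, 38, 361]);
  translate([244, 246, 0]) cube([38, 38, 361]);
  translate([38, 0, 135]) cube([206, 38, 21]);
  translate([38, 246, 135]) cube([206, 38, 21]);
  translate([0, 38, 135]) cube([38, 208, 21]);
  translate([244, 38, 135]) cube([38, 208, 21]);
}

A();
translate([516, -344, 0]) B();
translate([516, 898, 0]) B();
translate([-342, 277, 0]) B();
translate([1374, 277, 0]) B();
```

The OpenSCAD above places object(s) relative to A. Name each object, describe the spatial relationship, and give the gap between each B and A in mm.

Each stool's nearest face is 60 mm from the table's bounding box.

A is a table. B is a stool. Four stools sit around the table at the −y, +y, −x, +x sides. The gap between each stool and the table is 60 mm.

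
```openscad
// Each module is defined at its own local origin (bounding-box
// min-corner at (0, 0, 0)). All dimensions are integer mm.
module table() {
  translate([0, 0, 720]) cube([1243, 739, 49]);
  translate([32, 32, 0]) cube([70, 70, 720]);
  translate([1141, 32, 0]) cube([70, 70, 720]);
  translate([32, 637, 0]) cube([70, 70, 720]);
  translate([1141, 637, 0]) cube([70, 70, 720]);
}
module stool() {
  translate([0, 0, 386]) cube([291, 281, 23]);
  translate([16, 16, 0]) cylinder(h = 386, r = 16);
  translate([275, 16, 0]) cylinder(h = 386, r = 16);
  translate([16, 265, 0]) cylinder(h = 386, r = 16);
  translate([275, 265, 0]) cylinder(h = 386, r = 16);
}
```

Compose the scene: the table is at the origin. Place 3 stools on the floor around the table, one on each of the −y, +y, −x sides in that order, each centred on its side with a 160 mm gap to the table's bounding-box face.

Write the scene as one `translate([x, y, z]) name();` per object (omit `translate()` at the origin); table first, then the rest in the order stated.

table();
translate([476, -441, 0]) stool();
translate([476, 899, 0]) stool();
translate([-451, 229, 0]) stool();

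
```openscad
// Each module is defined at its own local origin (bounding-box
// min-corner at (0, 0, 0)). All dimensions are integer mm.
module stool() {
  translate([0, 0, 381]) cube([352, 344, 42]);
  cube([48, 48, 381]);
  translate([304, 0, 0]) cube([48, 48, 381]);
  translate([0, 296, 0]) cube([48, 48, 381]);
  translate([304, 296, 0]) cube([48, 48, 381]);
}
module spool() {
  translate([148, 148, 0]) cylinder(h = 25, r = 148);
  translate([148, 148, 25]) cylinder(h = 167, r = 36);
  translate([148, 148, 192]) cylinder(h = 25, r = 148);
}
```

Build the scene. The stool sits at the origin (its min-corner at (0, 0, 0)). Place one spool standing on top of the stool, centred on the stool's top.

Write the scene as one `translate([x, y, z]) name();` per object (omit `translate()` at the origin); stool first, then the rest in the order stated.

stool();
translate([28, 24, 423]) spool();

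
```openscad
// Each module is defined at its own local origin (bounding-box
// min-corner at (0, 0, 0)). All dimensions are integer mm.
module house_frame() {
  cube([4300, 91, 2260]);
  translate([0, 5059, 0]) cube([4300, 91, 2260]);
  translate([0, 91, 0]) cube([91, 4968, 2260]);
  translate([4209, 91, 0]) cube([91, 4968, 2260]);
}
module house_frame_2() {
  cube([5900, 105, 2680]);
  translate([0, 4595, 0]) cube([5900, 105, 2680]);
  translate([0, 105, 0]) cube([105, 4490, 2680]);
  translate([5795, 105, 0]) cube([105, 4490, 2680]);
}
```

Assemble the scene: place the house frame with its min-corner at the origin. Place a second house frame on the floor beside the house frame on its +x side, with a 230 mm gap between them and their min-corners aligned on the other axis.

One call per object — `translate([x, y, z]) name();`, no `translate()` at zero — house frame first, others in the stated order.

house_frame();
translate([4530, 0, 0]) house_frame_2();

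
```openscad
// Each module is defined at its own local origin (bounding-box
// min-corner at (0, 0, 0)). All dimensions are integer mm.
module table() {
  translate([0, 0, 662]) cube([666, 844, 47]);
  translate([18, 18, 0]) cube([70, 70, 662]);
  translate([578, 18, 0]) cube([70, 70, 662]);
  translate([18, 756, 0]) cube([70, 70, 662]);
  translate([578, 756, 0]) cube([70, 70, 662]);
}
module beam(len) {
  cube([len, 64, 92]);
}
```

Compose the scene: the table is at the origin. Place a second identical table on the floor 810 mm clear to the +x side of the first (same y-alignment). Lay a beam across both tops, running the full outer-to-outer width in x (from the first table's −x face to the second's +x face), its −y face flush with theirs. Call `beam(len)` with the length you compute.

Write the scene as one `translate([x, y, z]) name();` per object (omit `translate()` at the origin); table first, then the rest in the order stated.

table();
translate([1476, 0, 0]) table();
translate([0, 0, 709]) beam(2142);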